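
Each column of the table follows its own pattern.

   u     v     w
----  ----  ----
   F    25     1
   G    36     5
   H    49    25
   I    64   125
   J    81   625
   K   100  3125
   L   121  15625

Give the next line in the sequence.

M  144  78125

Column u: F, G, H, I, J, K, L → M (letters move forward 1 place in the alphabet).
Column v goes 25, 36, 49, 64, 81, 100, 121 → 144 (perfect squares: 5², 6², 7², …).
Column w — ×5 each step: 1, 5, 25, 125, 625, 3125, 15625 → 78125.
So the next line is M  144  78125.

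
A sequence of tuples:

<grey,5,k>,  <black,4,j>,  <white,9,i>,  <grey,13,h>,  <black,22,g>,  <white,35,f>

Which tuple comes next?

<grey,57,e>

Shade: repeats grey → black → white, so grey, black, white, grey, black, white → grey.
Second component goes 5, 4, 9, 13, 22, 35 → 57 (each term is the sum of the two before it).
For the letter, letters move back 1 place in the alphabet: k, j, i, h, g, f → e.
Putting it together: <grey,57,e>.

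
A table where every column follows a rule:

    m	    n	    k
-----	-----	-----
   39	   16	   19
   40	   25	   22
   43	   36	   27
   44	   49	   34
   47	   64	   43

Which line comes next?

Column m goes 39, 40, 43, 44, 47 → 48 (alternating steps +1, +3, +1, +3, …).
Column n — perfect squares: 4², 5², 6², …: 16, 25, 36, 49, 64 → 81.
Column k: differences are 3, 5, 7, … (increasing by 2 each time), so 19, 22, 27, 34, 43 → 54.
Putting it together: 48  81  54.

48  81  54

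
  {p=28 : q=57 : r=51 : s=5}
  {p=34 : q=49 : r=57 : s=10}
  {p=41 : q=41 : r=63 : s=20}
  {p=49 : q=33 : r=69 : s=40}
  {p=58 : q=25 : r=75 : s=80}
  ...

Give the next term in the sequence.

P: differences are 6, 7, 8, … (increasing by 1 each time), so 28, 34, 41, 49, 58 → 68.
For the q, −8 each step: 57, 49, 41, 33, 25 → 17.
R: 51, 57, 63, 69, 75 → 81 (+6 each step).
S goes 5, 10, 20, 40, 80 → 160 (×2 each step).
So the next term is {p=68 : q=17 : r=81 : s=160}.

{p=68 : q=17 : r=81 : s=160}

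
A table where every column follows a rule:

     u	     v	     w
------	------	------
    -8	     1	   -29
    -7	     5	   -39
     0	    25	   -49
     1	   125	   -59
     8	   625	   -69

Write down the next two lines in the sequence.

9  3125  -79; 16  15625  -89

For the column u, alternating steps +1, +7, +1, +7, …: -8, -7, 0, 1, 8 → 9 → 16.
Column v — ×5 each step: 1, 5, 25, 125, 625 → 3125 → 15625.
Column w — −10 each step: -29, -39, -49, -59, -69 → -79 → -89.
Putting the parts together: 9  3125  -79 and then 16  15625  -89.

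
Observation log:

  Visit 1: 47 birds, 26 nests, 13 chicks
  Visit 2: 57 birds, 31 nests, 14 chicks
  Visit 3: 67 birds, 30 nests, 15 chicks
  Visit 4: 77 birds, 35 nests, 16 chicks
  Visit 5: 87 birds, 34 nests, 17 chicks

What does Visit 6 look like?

97 birds, 39 nests, 18 chicks

Birds: +10 each step, so 47, 57, 67, 77, 87 → 97.
Nests: alternating steps +5, −1, +5, −1, …, so 26, 31, 30, 35, 34 → 39.
Chicks: 13, 14, 15, 16, 17 → 18 (+1 each step).
So the next row is 97 birds, 39 nests, 18 chicks.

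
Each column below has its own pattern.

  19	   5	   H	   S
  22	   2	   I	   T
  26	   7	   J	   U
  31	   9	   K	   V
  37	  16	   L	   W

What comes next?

44  25  M  X

First component: differences are 3, 4, 5, … (increasing by 1 each time); 19, 22, 26, 31, 37 → 44.
Second component: 5, 2, 7, 9, 16 → 25 (each term is the sum of the two before it).
First letter goes H, I, J, K, L → M (letters move forward 1 place in the alphabet).
For the second letter, letters move forward 1 place in the alphabet: S, T, U, V, W → X.
Combining the parts gives 44  25  M  X.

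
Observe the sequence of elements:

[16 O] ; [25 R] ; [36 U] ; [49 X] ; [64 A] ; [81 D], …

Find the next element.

First component: perfect squares: 4², 5², 6², …, so 16, 25, 36, 49, 64, 81 → 100.
For the letter, letters move forward 3 places in the alphabet, wrapping Z→A: O, R, U, X, A, D → G.
Putting it together: [100 G].

[100 G]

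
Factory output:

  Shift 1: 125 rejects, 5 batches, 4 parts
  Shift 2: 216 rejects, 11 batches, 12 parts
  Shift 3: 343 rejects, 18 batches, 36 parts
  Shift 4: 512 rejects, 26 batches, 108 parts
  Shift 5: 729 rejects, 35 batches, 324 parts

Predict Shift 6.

Rejects: perfect cubes: 5³, 6³, 7³, …, so 125, 216, 343, 512, 729 → 1000.
For the batches, differences are 6, 7, 8, … (increasing by 1 each time): 5, 11, 18, 26, 35 → 45.
Parts — ×3 each step: 4, 12, 36, 108, 324 → 972.
Combining the parts gives 1000 rejects, 45 batches, 972 parts.

1000 rejects, 45 batches, 972 parts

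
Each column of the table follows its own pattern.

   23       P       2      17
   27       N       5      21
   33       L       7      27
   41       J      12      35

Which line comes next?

51  H  19  45

First component: 23, 27, 33, 41 → 51 (differences are 4, 6, 8, … (increasing by 2 each time)).
Letter goes P, N, L, J → H (letters move back 2 places in the alphabet).
Third component: each term is the sum of the two before it, so 2, 5, 7, 12 → 19.
Fourth component: always 6 less than the first component, so 17, 21, 27, 35 → 45.
Putting it together: 51  H  19  45.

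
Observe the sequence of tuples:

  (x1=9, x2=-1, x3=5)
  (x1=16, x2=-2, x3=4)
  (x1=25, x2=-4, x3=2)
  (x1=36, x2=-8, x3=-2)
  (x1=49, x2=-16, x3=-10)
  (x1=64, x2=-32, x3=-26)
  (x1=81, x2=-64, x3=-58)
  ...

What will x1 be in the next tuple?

100

For the x1, perfect squares: 3², 4², 5², …: 9, 16, 25, 36, 49, 64, 81 → 100.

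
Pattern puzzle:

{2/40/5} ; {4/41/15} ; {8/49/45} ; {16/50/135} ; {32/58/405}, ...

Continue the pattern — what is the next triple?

First part: 2, 4, 8, 16, 32 → 64 (×2 each step).
Second part: alternating steps +1, +8, +1, +8, …, so 40, 41, 49, 50, 58 → 59.
For the third part, ×3 each step: 5, 15, 45, 135, 405 → 1215.
Combining the parts gives {64/59/1215}.

{64/59/1215}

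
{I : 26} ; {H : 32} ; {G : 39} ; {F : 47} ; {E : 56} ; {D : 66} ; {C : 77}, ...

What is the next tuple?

For the letter, letters move back 1 place in the alphabet: I, H, G, F, E, D, C → B.
For the second entry, differences are 6, 7, 8, … (increasing by 1 each time): 26, 32, 39, 47, 56, 66, 77 → 89.
Putting it together: {B : 89}.

{B : 89}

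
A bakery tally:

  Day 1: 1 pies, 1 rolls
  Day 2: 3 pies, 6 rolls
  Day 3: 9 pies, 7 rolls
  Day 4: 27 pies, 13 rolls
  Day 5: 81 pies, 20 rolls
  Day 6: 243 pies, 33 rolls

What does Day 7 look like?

Pies goes 1, 3, 9, 27, 81, 243 → 729 (×3 each step).
Rolls: each term is the sum of the two before it, so 1, 6, 7, 13, 20, 33 → 53.
So the next line is 729 pies, 53 rolls.

729 pies, 53 rolls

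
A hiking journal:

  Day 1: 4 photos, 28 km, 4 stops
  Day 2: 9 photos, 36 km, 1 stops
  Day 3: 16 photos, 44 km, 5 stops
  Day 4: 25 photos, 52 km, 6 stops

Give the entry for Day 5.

For the photos, perfect squares: 2², 3², 4², …: 4, 9, 16, 25 → 36.
For the km, +8 each step: 28, 36, 44, 52 → 60.
Stops: each term is the sum of the two before it; 4, 1, 5, 6 → 11.
Putting it together: 36 photos, 60 km, 11 stops.

36 photos, 60 km, 11 stops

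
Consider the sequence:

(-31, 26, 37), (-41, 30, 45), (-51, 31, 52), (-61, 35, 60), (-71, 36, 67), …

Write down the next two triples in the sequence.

(-81, 40, 75), (-91, 41, 82)

First component — −10 each step: -31, -41, -51, -61, -71 → -81 → -91.
Second component goes 26, 30, 31, 35, 36 → 40 → 41 (alternating steps +4, +1, +4, +1, …).
Third component — alternating steps +8, +7, +8, +7, …: 37, 45, 52, 60, 67 → 75 → 82.
So the next two triples are (-81, 40, 75) and (-91, 41, 82).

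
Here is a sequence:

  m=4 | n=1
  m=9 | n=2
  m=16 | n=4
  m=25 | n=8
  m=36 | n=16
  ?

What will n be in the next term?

32

M goes 4, 9, 16, 25, 36 → 49 (perfect squares: 2², 3², 4², …).
N: ×2 each step; 1, 2, 4, 8, 16 → 32.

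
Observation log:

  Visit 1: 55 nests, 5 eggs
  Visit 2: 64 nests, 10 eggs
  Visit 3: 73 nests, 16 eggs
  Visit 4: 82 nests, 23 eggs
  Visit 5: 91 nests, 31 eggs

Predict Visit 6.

100 nests, 40 eggs

Nests — +9 each step: 55, 64, 73, 82, 91 → 100.
Eggs: differences are 5, 6, 7, … (increasing by 1 each time); 5, 10, 16, 23, 31 → 40.
So the next line is 100 nests, 40 eggs.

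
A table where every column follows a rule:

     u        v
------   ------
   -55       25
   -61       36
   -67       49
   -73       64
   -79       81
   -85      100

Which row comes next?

-91  121

Column u — −6 each step: -55, -61, -67, -73, -79, -85 → -91.
Column v: perfect squares: 5², 6², 7², …, so 25, 36, 49, 64, 81, 100 → 121.
Combining the parts gives -91  121.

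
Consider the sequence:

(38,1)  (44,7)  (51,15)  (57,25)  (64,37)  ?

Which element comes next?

For the first entry, alternating steps +6, +7, +6, +7, …: 38, 44, 51, 57, 64 → 70.
Second entry goes 1, 7, 15, 25, 37 → 51 (differences are 6, 8, 10, … (increasing by 2 each time)).
Putting it together: (70,51).

(70,51)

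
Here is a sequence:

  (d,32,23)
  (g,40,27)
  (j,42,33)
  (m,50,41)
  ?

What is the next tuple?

Letter goes d, g, j, m → p (letters move forward 3 places in the alphabet).
Second coordinate: 32, 40, 42, 50 → 52 (alternating steps +8, +2, +8, +2, …).
Third coordinate goes 23, 27, 33, 41 → 51 (differences are 4, 6, 8, … (increasing by 2 each time)).
So the next tuple is (p,52,51).

(p,52,51)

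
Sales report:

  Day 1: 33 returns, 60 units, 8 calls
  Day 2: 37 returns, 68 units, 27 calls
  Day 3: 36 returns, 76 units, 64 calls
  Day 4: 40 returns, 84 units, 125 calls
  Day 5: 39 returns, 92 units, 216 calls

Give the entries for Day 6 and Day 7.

Returns: 33, 37, 36, 40, 39 → 43 → 42 (alternating steps +4, −1, +4, −1, …).
Units: 60, 68, 76, 84, 92 → 100 → 108 (+8 each step).
Calls: 8, 27, 64, 125, 216 → 343 → 512 (perfect cubes: 2³, 3³, 4³, …).
So the next two records are 43 returns, 100 units, 343 calls and 42 returns, 108 units, 512 calls.

43 returns, 100 units, 343 calls; 42 returns, 108 units, 512 calls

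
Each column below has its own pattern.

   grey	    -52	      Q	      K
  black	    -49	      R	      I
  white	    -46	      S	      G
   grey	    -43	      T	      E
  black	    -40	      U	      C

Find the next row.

Shade — repeats grey → black → white: grey, black, white, grey, black → white.
Second component — +3 each step: -52, -49, -46, -43, -40 → -37.
For the first letter, letters move forward 1 place in the alphabet: Q, R, S, T, U → V.
Second letter: letters move back 2 places in the alphabet, so K, I, G, E, C → A.
So the next row is white  -37  V  A.

white  -37  V  A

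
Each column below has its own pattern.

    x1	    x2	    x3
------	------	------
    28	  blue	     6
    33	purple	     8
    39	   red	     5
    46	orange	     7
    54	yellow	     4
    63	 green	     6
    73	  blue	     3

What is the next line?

For the column x1, differences are 5, 6, 7, … (increasing by 1 each time): 28, 33, 39, 46, 54, 63, 73 → 84.
Column x2: blue, purple, red, orange, yellow, green, blue → purple (repeats blue → purple → red → orange → yellow → green).
Column x3: 6, 8, 5, 7, 4, 6, 3 → 5 (alternating steps +2, −3, +2, −3, …).
So the next line is 84  purple  5.

84  purple  5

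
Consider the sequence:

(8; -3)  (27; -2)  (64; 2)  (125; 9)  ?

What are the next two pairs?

(216; 19), (343; 32)

First part: perfect cubes: 2³, 3³, 4³, …; 8, 27, 64, 125 → 216 → 343.
Second part: differences are 1, 4, 7, … (increasing by 3 each time); -3, -2, 2, 9 → 19 → 32.
So the next two pairs are (216; 19) and (343; 32).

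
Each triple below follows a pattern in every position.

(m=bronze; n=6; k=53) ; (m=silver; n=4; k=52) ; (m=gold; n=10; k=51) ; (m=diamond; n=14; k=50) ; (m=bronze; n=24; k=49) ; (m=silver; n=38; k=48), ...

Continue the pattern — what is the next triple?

(m=gold; n=62; k=47)

M: bronze, silver, gold, diamond, bronze, silver → gold (repeats bronze → silver → gold → diamond).
N goes 6, 4, 10, 14, 24, 38 → 62 (each term is the sum of the two before it).
For the k, −1 each step: 53, 52, 51, 50, 49, 48 → 47.
Combining the parts gives (m=gold; n=62; k=47).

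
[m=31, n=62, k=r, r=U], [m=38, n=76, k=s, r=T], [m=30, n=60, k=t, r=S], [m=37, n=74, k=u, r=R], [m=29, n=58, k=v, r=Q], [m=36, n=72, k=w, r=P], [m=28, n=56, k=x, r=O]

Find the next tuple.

[m=35, n=70, k=y, r=N]

M: alternating steps +7, −8, +7, −8, …, so 31, 38, 30, 37, 29, 36, 28 → 35.
For the n, always 2 × the m: 62, 76, 60, 74, 58, 72, 56 → 70.
K goes r, s, t, u, v, w, x → y (letters move forward 1 place in the alphabet).
R: U, T, S, R, Q, P, O → N (letters move back 1 place in the alphabet).
Combining the parts gives [m=35, n=70, k=y, r=N].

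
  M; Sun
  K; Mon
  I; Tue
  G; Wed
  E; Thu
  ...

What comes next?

C; Fri

Letter: M, K, I, G, E → C (letters move back 2 places in the alphabet).
Day: runs through the weekdays Mon→Sun, so Sun, Mon, Tue, Wed, Thu → Fri.
Combining the parts gives C; Fri.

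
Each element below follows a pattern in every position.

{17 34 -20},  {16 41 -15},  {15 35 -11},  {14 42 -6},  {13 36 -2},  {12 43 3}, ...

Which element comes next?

First value: −1 each step; 17, 16, 15, 14, 13, 12 → 11.
For the second value, alternating steps +7, −6, +7, −6, …: 34, 41, 35, 42, 36, 43 → 37.
Third value goes -20, -15, -11, -6, -2, 3 → 7 (alternating steps +5, +4, +5, +4, …).
Putting it together: {11 37 7}.

{11 37 7}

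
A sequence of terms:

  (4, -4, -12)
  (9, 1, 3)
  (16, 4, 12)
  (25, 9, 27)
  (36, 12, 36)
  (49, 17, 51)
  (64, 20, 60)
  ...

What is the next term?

(81, 25, 75)

For the first value, perfect squares: 2², 3², 4², …: 4, 9, 16, 25, 36, 49, 64 → 81.
Second value goes -4, 1, 4, 9, 12, 17, 20 → 25 (alternating steps +5, +3, +5, +3, …).
Third value: -12, 3, 12, 27, 36, 51, 60 → 75 (always 3 × the second value).
Combining the parts gives (81, 25, 75).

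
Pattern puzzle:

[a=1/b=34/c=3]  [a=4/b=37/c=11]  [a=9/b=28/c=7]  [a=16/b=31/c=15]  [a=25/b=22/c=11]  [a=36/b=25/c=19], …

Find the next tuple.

[a=49/b=16/c=15]

A — perfect squares: 1², 2², 3², …: 1, 4, 9, 16, 25, 36 → 49.
For the b, alternating steps +3, −9, +3, −9, …: 34, 37, 28, 31, 22, 25 → 16.
C goes 3, 11, 7, 15, 11, 19 → 15 (alternating steps +8, −4, +8, −4, …).
Combining the parts gives [a=49/b=16/c=15].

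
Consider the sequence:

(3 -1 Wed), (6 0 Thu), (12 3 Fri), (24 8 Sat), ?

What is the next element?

First value goes 3, 6, 12, 24 → 48 (×2 each step).
Second value: -1, 0, 3, 8 → 15 (differences are 1, 3, 5, … (increasing by 2 each time)).
For the day, runs through the weekdays Mon→Sun: Wed, Thu, Fri, Sat → Sun.
Putting it together: (48 15 Sun).

(48 15 Sun)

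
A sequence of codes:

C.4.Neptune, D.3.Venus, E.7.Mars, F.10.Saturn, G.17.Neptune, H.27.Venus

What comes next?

I.44.Mars

Letter: letters move forward 1 place in the alphabet, so C, D, E, F, G, H → I.
Second component: 4, 3, 7, 10, 17, 27 → 44 (each term is the sum of the two before it).
Planet — repeats Neptune → Venus → Mars → Saturn: Neptune, Venus, Mars, Saturn, Neptune, Venus → Mars.
Putting it together: I.44.Mars.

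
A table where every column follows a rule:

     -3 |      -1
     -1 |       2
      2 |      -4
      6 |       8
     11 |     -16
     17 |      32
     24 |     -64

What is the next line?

First component goes -3, -1, 2, 6, 11, 17, 24 → 32 (differences are 2, 3, 4, … (increasing by 1 each time)).
Second component — ×(-2) each step: -1, 2, -4, 8, -16, 32, -64 → 128.
Combining the parts gives 32  128.

32  128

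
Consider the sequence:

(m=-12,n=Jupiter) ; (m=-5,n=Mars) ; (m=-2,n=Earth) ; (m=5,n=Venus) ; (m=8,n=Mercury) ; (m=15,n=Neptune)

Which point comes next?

M: alternating steps +7, +3, +7, +3, …; -12, -5, -2, 5, 8, 15 → 18.
N: runs backward through the planets Mercury→Neptune; Jupiter, Mars, Earth, Venus, Mercury, Neptune → Uranus.
Combining the parts gives (m=18,n=Uranus).

(m=18,n=Uranus)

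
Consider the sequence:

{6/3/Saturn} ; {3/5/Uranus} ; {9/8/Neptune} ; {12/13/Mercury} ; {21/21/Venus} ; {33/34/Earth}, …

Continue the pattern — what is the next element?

For the first coordinate, each term is the sum of the two before it: 6, 3, 9, 12, 21, 33 → 54.
Second coordinate: 3, 5, 8, 13, 21, 34 → 55 (each term is the sum of the two before it).
Planet: runs through the planets Mercury→Neptune, so Saturn, Uranus, Neptune, Mercury, Venus, Earth → Mars.
So the next element is {54/55/Mars}.

{54/55/Mars}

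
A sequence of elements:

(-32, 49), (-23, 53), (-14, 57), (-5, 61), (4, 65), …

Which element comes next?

First part: +9 each step; -32, -23, -14, -5, 4 → 13.
Second part: +4 each step, so 49, 53, 57, 61, 65 → 69.
Putting it together: (13, 69).

(13, 69)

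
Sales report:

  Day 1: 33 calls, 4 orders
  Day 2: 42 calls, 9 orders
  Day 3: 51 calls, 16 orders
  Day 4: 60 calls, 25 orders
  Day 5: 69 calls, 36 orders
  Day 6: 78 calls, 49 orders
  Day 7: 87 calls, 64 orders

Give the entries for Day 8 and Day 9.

Calls: 33, 42, 51, 60, 69, 78, 87 → 96 → 105 (+9 each step).
Orders: perfect squares: 2², 3², 4², …; 4, 9, 16, 25, 36, 49, 64 → 81 → 100.
So the next two records are 96 calls, 81 orders and 105 calls, 100 orders.

96 calls, 81 orders; 105 calls, 100 orders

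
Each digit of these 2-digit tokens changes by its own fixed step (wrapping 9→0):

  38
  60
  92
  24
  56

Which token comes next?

First digit — +3 each step, mod 10: 3, 6, 9, 2, 5 → 8.
Second digit: +2 each step, mod 10; 8, 0, 2, 4, 6 → 8.
Combining the parts gives 88.

88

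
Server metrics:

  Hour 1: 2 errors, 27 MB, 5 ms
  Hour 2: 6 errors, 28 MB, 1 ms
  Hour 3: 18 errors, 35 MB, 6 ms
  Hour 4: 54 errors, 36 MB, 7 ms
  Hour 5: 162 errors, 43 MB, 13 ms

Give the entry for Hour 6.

Errors goes 2, 6, 18, 54, 162 → 486 (×3 each step).
MB: alternating steps +1, +7, +1, +7, …, so 27, 28, 35, 36, 43 → 44.
For the ms, each term is the sum of the two before it: 5, 1, 6, 7, 13 → 20.
Putting it together: 486 errors, 44 MB, 20 ms.

486 errors, 44 MB, 20 ms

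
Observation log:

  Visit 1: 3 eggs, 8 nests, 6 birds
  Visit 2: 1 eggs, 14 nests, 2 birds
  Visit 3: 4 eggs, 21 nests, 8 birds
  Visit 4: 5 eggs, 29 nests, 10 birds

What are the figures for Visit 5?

Eggs: 3, 1, 4, 5 → 9 (each term is the sum of the two before it).
Nests: differences are 6, 7, 8, … (increasing by 1 each time), so 8, 14, 21, 29 → 38.
Birds goes 6, 2, 8, 10 → 18 (each term is the sum of the two before it).
So the next line is 9 eggs, 38 nests, 18 birds.

9 eggs, 38 nests, 18 birds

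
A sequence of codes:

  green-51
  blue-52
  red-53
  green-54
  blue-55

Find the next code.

Colour: repeats green → blue → red, so green, blue, red, green, blue → red.
Second component: +1 each step, so 51, 52, 53, 54, 55 → 56.
Putting it together: red-56.

red-56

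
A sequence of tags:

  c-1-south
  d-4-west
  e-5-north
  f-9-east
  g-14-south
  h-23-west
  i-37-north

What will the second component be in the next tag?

Second component: 1, 4, 5, 9, 14, 23, 37 → 60 (each term is the sum of the two before it).

60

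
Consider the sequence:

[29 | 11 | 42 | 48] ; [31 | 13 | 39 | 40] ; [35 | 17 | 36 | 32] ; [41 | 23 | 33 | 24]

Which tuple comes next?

[49 | 31 | 30 | 16]

First slot: differences are 2, 4, 6, … (increasing by 2 each time), so 29, 31, 35, 41 → 49.
Second slot: 11, 13, 17, 23 → 31 (differences are 2, 4, 6, … (increasing by 2 each time)).
Third slot: −3 each step; 42, 39, 36, 33 → 30.
Fourth slot: −8 each step, so 48, 40, 32, 24 → 16.
So the next tuple is [49 | 31 | 30 | 16].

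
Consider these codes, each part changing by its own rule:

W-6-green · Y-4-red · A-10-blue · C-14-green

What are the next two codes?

E-24-red, G-38-blue

Letter goes W, Y, A, C → E → G (letters move forward 2 places in the alphabet, wrapping Z→A).
For the second component, each term is the sum of the two before it: 6, 4, 10, 14 → 24 → 38.
Colour: repeats green → red → blue, so green, red, blue, green → red → blue.
Putting the parts together: E-24-red and then G-38-blue.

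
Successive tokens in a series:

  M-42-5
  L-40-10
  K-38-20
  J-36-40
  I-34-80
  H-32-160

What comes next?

G-30-320

Letter: letters move back 1 place in the alphabet, so M, L, K, J, I, H → G.
Second component — −2 each step: 42, 40, 38, 36, 34, 32 → 30.
Third component goes 5, 10, 20, 40, 80, 160 → 320 (×2 each step).
Putting it together: G-30-320.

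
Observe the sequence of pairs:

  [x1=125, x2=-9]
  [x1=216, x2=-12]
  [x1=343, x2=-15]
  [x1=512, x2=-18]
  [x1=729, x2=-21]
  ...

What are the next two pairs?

[x1=1000, x2=-24], [x1=1331, x2=-27]

X1: perfect cubes: 5³, 6³, 7³, …; 125, 216, 343, 512, 729 → 1000 → 1331.
X2: −3 each step; -9, -12, -15, -18, -21 → -24 → -27.
Putting the parts together: [x1=1000, x2=-24] and then [x1=1331, x2=-27].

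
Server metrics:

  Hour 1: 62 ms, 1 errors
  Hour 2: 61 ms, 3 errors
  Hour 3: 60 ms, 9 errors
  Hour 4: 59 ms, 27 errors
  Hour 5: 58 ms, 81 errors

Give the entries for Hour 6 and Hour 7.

Ms: −1 each step, so 62, 61, 60, 59, 58 → 57 → 56.
Errors: 1, 3, 9, 27, 81 → 243 → 729 (×3 each step).
So the next two records are 57 ms, 243 errors and 56 ms, 729 errors.

57 ms, 243 errors; 56 ms, 729 errors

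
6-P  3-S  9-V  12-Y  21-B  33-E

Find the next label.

For the first component, each term is the sum of the two before it: 6, 3, 9, 12, 21, 33 → 54.
Letter: letters move forward 3 places in the alphabet, wrapping Z→A, so P, S, V, Y, B, E → H.
Combining the parts gives 54-H.

54-H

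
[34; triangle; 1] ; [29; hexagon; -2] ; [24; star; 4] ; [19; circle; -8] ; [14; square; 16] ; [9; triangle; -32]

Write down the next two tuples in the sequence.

[4; hexagon; 64], [-1; star; -128]

First part — −5 each step: 34, 29, 24, 19, 14, 9 → 4 → -1.
Shape: triangle, hexagon, star, circle, square, triangle → hexagon → star (repeats triangle → hexagon → star → circle → square).
Third part goes 1, -2, 4, -8, 16, -32 → 64 → -128 (×(-2) each step).
So the next two tuples are [4; hexagon; 64] and [-1; star; -128].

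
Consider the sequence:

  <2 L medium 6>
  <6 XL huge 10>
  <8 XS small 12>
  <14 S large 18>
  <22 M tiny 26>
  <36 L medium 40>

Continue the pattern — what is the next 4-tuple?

First entry goes 2, 6, 8, 14, 22, 36 → 58 (each term is the sum of the two before it).
First size: repeats L → XL → XS → S → M; L, XL, XS, S, M, L → XL.
Second size: repeats medium → huge → small → large → tiny, so medium, huge, small, large, tiny, medium → huge.
For the fourth entry, always 4 more than the first entry: 6, 10, 12, 18, 26, 40 → 62.
Putting it together: <58 XL huge 62>.

<58 XL huge 62>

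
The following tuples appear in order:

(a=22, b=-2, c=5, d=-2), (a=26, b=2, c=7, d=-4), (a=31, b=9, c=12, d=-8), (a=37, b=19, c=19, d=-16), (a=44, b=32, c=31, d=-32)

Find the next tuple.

(a=52, b=48, c=50, d=-64)

A: differences are 4, 5, 6, … (increasing by 1 each time); 22, 26, 31, 37, 44 → 52.
B: differences are 4, 7, 10, … (increasing by 3 each time); -2, 2, 9, 19, 32 → 48.
C — each term is the sum of the two before it: 5, 7, 12, 19, 31 → 50.
D: ×2 each step; -2, -4, -8, -16, -32 → -64.
So the next tuple is (a=52, b=48, c=50, d=-64).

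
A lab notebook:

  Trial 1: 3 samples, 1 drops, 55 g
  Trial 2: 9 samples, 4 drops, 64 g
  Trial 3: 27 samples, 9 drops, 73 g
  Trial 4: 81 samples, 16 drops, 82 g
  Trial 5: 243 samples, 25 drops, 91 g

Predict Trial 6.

729 samples, 36 drops, 100 g

Samples: ×3 each step; 3, 9, 27, 81, 243 → 729.
Drops: perfect squares: 1², 2², 3², …; 1, 4, 9, 16, 25 → 36.
G — +9 each step: 55, 64, 73, 82, 91 → 100.
Putting it together: 729 samples, 36 drops, 100 g.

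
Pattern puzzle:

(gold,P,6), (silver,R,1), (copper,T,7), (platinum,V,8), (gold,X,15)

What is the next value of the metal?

For the metal, repeats gold → silver → copper → platinum: gold, silver, copper, platinum, gold → silver.
Letter goes P, R, T, V, X → Z (letters move forward 2 places in the alphabet).
Third component: 6, 1, 7, 8, 15 → 23 (each term is the sum of the two before it).

silver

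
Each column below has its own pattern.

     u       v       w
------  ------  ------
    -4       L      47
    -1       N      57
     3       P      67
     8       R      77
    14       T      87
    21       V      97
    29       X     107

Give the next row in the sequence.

For the column u, differences are 3, 4, 5, … (increasing by 1 each time): -4, -1, 3, 8, 14, 21, 29 → 38.
Column v: letters move forward 2 places in the alphabet, so L, N, P, R, T, V, X → Z.
Column w: +10 each step, so 47, 57, 67, 77, 87, 97, 107 → 117.
Putting it together: 38  Z  117.

38  Z  117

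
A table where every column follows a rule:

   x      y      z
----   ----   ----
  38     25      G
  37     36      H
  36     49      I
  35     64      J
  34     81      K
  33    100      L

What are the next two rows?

Column x: −1 each step, so 38, 37, 36, 35, 34, 33 → 32 → 31.
For the column y, perfect squares: 5², 6², 7², …: 25, 36, 49, 64, 81, 100 → 121 → 144.
For the column z, letters move forward 1 place in the alphabet: G, H, I, J, K, L → M → N.
Putting the parts together: 32  121  M and then 31  144  N.

32  121  M; 31  144  N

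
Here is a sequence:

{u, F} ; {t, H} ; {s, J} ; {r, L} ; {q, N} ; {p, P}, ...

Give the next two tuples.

First letter: letters move back 1 place in the alphabet; u, t, s, r, q, p → o → n.
Second letter — letters move forward 2 places in the alphabet: F, H, J, L, N, P → R → T.
So the next two tuples are {o, R} and {n, T}.

{o, R}, {n, T}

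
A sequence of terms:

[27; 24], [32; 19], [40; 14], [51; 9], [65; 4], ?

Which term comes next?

First component goes 27, 32, 40, 51, 65 → 82 (differences are 5, 8, 11, … (increasing by 3 each time)).
Second component goes 24, 19, 14, 9, 4 → -1 (−5 each step).
Combining the parts gives [82; -1].

[82; -1]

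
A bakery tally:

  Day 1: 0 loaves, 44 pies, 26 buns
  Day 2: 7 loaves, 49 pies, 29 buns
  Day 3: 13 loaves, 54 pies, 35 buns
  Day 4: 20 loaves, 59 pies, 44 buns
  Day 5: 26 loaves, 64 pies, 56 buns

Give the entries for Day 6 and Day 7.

For the loaves, alternating steps +7, +6, +7, +6, …: 0, 7, 13, 20, 26 → 33 → 39.
Pies — +5 each step: 44, 49, 54, 59, 64 → 69 → 74.
Buns: differences are 3, 6, 9, … (increasing by 3 each time); 26, 29, 35, 44, 56 → 71 → 89.
So the next two rows are 33 loaves, 69 pies, 71 buns and 39 loaves, 74 pies, 89 buns.

33 loaves, 69 pies, 71 buns; 39 loaves, 74 pies, 89 buns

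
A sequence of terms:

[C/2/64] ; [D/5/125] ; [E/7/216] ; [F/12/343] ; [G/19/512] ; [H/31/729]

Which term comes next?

Letter — letters move forward 1 place in the alphabet: C, D, E, F, G, H → I.
Second component: 2, 5, 7, 12, 19, 31 → 50 (each term is the sum of the two before it).
Third component: perfect cubes: 4³, 5³, 6³, …; 64, 125, 216, 343, 512, 729 → 1000.
Putting it together: [I/50/1000].

[I/50/1000]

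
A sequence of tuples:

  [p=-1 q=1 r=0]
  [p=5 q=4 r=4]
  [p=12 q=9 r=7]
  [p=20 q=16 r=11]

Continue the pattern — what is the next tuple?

P: -1, 5, 12, 20 → 29 (differences are 6, 7, 8, … (increasing by 1 each time)).
Q — perfect squares: 1², 2², 3², …: 1, 4, 9, 16 → 25.
R goes 0, 4, 7, 11 → 14 (alternating steps +4, +3, +4, +3, …).
Combining the parts gives [p=29 q=25 r=14].

[p=29 q=25 r=14]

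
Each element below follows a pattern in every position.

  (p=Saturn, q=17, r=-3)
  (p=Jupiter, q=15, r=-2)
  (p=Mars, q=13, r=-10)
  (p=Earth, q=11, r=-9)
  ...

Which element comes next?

P: Saturn, Jupiter, Mars, Earth → Venus (runs backward through the planets Mercury→Neptune).
For the q, −2 each step: 17, 15, 13, 11 → 9.
R — alternating steps +1, −8, +1, −8, …: -3, -2, -10, -9 → -17.
Combining the parts gives (p=Venus, q=9, r=-17).

(p=Venus, q=9, r=-17)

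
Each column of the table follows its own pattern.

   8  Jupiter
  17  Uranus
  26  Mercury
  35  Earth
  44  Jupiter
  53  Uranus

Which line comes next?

62  Mercury

First component goes 8, 17, 26, 35, 44, 53 → 62 (+9 each step).
Planet — repeats Jupiter → Uranus → Mercury → Earth: Jupiter, Uranus, Mercury, Earth, Jupiter, Uranus → Mercury.
So the next line is 62  Mercury.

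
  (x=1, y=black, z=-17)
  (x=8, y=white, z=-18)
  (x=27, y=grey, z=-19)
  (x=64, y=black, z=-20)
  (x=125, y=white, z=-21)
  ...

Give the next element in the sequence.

(x=216, y=grey, z=-22)

X: perfect cubes: 1³, 2³, 3³, …; 1, 8, 27, 64, 125 → 216.
For the y, repeats black → white → grey: black, white, grey, black, white → grey.
For the z, −1 each step: -17, -18, -19, -20, -21 → -22.
Combining the parts gives (x=216, y=grey, z=-22).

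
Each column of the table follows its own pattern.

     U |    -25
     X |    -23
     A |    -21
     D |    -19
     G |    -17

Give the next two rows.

J  -15; M  -13

Letter goes U, X, A, D, G → J → M (letters move forward 3 places in the alphabet, wrapping Z→A).
Second component: +2 each step; -25, -23, -21, -19, -17 → -15 → -13.
Putting the parts together: J  -15 and then M  -13.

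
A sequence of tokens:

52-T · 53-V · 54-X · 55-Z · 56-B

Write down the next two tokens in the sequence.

57-D, 58-F

For the first component, +1 each step: 52, 53, 54, 55, 56 → 57 → 58.
Letter: letters move forward 2 places in the alphabet, wrapping Z→A; T, V, X, Z, B → D → F.
So the next two tokens are 57-D and 58-F.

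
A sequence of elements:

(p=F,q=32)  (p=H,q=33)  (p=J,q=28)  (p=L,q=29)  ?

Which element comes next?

P goes F, H, J, L → N (letters move forward 2 places in the alphabet).
For the q, alternating steps +1, −5, +1, −5, …: 32, 33, 28, 29 → 24.
Combining the parts gives (p=N,q=24).

(p=N,q=24)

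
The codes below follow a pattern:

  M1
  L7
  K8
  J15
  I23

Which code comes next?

H38

Letter: letters move back 1 place in the alphabet, so M, L, K, J, I → H.
Second component: each term is the sum of the two before it, so 1, 7, 8, 15, 23 → 38.
So the next code is H38.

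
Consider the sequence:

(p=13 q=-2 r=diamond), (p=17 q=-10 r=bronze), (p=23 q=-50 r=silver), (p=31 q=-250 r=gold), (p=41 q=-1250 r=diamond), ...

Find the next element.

(p=53 q=-6250 r=bronze)

P goes 13, 17, 23, 31, 41 → 53 (differences are 4, 6, 8, … (increasing by 2 each time)).
Q goes -2, -10, -50, -250, -1250 → -6250 (×5 each step).
R goes diamond, bronze, silver, gold, diamond → bronze (repeats diamond → bronze → silver → gold).
Combining the parts gives (p=53 q=-6250 r=bronze).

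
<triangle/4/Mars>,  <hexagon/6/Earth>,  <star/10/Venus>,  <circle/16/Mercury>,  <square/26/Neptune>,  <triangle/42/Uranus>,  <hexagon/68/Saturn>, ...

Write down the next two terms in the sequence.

<star/110/Jupiter>, <circle/178/Mars>

Shape: repeats triangle → hexagon → star → circle → square; triangle, hexagon, star, circle, square, triangle, hexagon → star → circle.
Second value — each term is the sum of the two before it: 4, 6, 10, 16, 26, 42, 68 → 110 → 178.
Planet: Mars, Earth, Venus, Mercury, Neptune, Uranus, Saturn → Jupiter → Mars (runs backward through the planets Mercury→Neptune).
So the next two terms are <star/110/Jupiter> and <circle/178/Mars>.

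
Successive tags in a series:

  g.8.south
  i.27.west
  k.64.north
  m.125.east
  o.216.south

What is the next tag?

Letter: letters move forward 2 places in the alphabet; g, i, k, m, o → q.
For the second component, perfect cubes: 2³, 3³, 4³, …: 8, 27, 64, 125, 216 → 343.
For the direction, repeats south → west → north → east: south, west, north, east, south → west.
So the next tag is q.343.west.

q.343.west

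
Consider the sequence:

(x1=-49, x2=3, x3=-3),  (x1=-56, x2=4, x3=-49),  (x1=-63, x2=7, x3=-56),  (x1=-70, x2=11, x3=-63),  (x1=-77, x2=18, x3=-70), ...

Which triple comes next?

X1: -49, -56, -63, -70, -77 → -84 (−7 each step).
X2: 3, 4, 7, 11, 18 → 29 (each term is the sum of the two before it).
X3: -3, -49, -56, -63, -70 → -77 (always the previous value of the x1).
So the next triple is (x1=-84, x2=29, x3=-77).

(x1=-84, x2=29, x3=-77)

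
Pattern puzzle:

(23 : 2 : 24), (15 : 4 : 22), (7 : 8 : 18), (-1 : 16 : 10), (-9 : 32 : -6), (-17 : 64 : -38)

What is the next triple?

First entry: 23, 15, 7, -1, -9, -17 → -25 (−8 each step).
Second entry — ×2 each step: 2, 4, 8, 16, 32, 64 → 128.
Third entry: together with the second entry always sums to 26; 24, 22, 18, 10, -6, -38 → -102.
Putting it together: (-25 : 128 : -102).

(-25 : 128 : -102)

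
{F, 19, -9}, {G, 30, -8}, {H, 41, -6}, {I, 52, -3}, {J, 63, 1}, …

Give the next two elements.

Letter: F, G, H, I, J → K → L (letters move forward 1 place in the alphabet).
For the second component, +11 each step: 19, 30, 41, 52, 63 → 74 → 85.
Third component: -9, -8, -6, -3, 1 → 6 → 12 (differences are 1, 2, 3, … (increasing by 1 each time)).
So the next two elements are {K, 74, 6} and {L, 85, 12}.

{K, 74, 6}, {L, 85, 12}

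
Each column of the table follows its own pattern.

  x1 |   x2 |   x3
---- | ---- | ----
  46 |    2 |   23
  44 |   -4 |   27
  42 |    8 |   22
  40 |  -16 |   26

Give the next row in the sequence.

Column x1: 46, 44, 42, 40 → 38 (−2 each step).
Column x2: ×(-2) each step; 2, -4, 8, -16 → 32.
Column x3 goes 23, 27, 22, 26 → 21 (alternating steps +4, −5, +4, −5, …).
Combining the parts gives 38  32  21.

38  32  21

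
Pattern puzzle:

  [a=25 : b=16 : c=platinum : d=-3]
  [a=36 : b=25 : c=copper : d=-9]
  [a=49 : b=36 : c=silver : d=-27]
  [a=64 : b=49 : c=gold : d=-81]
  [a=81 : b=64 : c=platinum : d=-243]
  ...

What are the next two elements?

[a=100 : b=81 : c=copper : d=-729], [a=121 : b=100 : c=silver : d=-2187]

A — perfect squares: 5², 6², 7², …: 25, 36, 49, 64, 81 → 100 → 121.
B goes 16, 25, 36, 49, 64 → 81 → 100 (perfect squares: 4², 5², 6², …).
C: repeats platinum → copper → silver → gold, so platinum, copper, silver, gold, platinum → copper → silver.
D: ×3 each step, so -3, -9, -27, -81, -243 → -729 → -2187.
Putting the parts together: [a=100 : b=81 : c=copper : d=-729] and then [a=121 : b=100 : c=silver : d=-2187].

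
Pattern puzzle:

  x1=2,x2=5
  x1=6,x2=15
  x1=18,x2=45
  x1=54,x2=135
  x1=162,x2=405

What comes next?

X1: ×3 each step, so 2, 6, 18, 54, 162 → 486.
X2: ×3 each step, so 5, 15, 45, 135, 405 → 1215.
So the next term is x1=486,x2=1215.

x1=486,x2=1215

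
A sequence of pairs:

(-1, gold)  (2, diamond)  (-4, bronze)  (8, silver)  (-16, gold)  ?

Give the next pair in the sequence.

First component: ×(-2) each step; -1, 2, -4, 8, -16 → 32.
Rank: repeats gold → diamond → bronze → silver, so gold, diamond, bronze, silver, gold → diamond.
So the next pair is (32, diamond).

(32, diamond)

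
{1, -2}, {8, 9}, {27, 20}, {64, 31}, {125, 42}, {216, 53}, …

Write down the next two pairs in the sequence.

First part: perfect cubes: 1³, 2³, 3³, …; 1, 8, 27, 64, 125, 216 → 343 → 512.
Second part: -2, 9, 20, 31, 42, 53 → 64 → 75 (+11 each step).
So the next two pairs are {343, 64} and {512, 75}.

{343, 64}, {512, 75}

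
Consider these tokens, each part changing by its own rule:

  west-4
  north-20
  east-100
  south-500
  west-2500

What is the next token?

Direction: west, north, east, south, west → north (repeats west → north → east → south).
Second component: ×5 each step; 4, 20, 100, 500, 2500 → 12500.
Putting it together: north-12500.

north-12500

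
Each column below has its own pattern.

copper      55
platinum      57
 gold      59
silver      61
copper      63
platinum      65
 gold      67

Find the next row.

silver  69

Metal: repeats copper → platinum → gold → silver; copper, platinum, gold, silver, copper, platinum, gold → silver.
Second component: +2 each step; 55, 57, 59, 61, 63, 65, 67 → 69.
Putting it together: silver  69.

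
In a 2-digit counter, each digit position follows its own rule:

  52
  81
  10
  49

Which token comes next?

First digit: +3 each step, mod 10; 5, 8, 1, 4 → 7.
For the second digit, −1 each step, mod 10: 2, 1, 0, 9 → 8.
So the next token is 78.

78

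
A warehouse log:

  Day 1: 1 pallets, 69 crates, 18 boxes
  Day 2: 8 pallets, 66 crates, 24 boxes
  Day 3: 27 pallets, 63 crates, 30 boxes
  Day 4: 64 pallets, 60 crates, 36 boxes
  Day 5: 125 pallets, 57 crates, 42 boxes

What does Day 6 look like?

216 pallets, 54 crates, 48 boxes

Pallets: perfect cubes: 1³, 2³, 3³, …, so 1, 8, 27, 64, 125 → 216.
Crates: −3 each step; 69, 66, 63, 60, 57 → 54.
Boxes: +6 each step, so 18, 24, 30, 36, 42 → 48.
Combining the parts gives 216 pallets, 54 crates, 48 boxes.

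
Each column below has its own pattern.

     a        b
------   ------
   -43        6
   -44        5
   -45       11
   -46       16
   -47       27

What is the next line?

-48  43

For the column a, −1 each step: -43, -44, -45, -46, -47 → -48.
For the column b, each term is the sum of the two before it: 6, 5, 11, 16, 27 → 43.
So the next line is -48  43.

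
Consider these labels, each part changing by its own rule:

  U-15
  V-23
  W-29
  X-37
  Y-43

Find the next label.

Z-51

Letter goes U, V, W, X, Y → Z (letters move forward 1 place in the alphabet).
Second component: 15, 23, 29, 37, 43 → 51 (alternating steps +8, +6, +8, +6, …).
Combining the parts gives Z-51.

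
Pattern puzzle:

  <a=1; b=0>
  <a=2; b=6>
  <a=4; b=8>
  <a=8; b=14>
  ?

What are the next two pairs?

<a=16; b=16>, <a=32; b=22>

A goes 1, 2, 4, 8 → 16 → 32 (×2 each step).
B: alternating steps +6, +2, +6, +2, …; 0, 6, 8, 14 → 16 → 22.
So the next two pairs are <a=16; b=16> and <a=32; b=22>.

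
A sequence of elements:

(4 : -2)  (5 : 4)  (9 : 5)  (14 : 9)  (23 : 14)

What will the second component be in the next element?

First component — each term is the sum of the two before it: 4, 5, 9, 14, 23 → 37.
Second component goes -2, 4, 5, 9, 14 → 23 (always the previous value of the first component).

23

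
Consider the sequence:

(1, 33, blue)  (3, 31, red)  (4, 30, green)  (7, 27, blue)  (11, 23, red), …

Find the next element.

(18, 16, green)

For the first value, each term is the sum of the two before it: 1, 3, 4, 7, 11 → 18.
Second value: together with the first value always sums to 34, so 33, 31, 30, 27, 23 → 16.
Colour: repeats blue → red → green, so blue, red, green, blue, red → green.
So the next element is (18, 16, green).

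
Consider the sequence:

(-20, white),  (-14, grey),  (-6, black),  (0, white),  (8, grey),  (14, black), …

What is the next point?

First slot: -20, -14, -6, 0, 8, 14 → 22 (alternating steps +6, +8, +6, +8, …).
Shade: repeats white → grey → black, so white, grey, black, white, grey, black → white.
Combining the parts gives (22, white).

(22, white)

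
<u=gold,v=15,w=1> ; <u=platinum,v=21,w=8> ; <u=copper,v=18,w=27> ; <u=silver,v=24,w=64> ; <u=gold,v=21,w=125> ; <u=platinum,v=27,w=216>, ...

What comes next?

For the u, repeats gold → platinum → copper → silver: gold, platinum, copper, silver, gold, platinum → copper.
V goes 15, 21, 18, 24, 21, 27 → 24 (alternating steps +6, −3, +6, −3, …).
W: perfect cubes: 1³, 2³, 3³, …; 1, 8, 27, 64, 125, 216 → 343.
Combining the parts gives <u=copper,v=24,w=343>.

<u=copper,v=24,w=343>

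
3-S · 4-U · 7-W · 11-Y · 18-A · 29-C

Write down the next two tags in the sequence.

47-E then 76-G

First component goes 3, 4, 7, 11, 18, 29 → 47 → 76 (each term is the sum of the two before it).
Letter — letters move forward 2 places in the alphabet, wrapping Z→A: S, U, W, Y, A, C → E → G.
So the next two tags are 47-E and 76-G.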